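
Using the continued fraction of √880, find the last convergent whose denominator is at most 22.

√880 = [29; 1, 1, 1, 58, …] (period length 4).
Convergents:
  p_0/q_0 = 29/1
  p_1/q_1 = 30/1
  p_2/q_2 = 59/2
  p_3/q_3 = 89/3
  p_4/q_4 = 5221/176
q_3 = 3 ≤ 22 < 176 = q_4, so the answer is 89/3.

89/3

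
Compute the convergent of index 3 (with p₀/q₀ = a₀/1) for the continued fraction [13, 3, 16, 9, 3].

5917/444

Using pₖ = aₖpₖ₋₁ + pₖ₋₂, qₖ = aₖqₖ₋₁ + qₖ₋₂ (with p₋₁=1, p₋₂=0, q₋₁=0, q₋₂=1):
  k=0: a=13, p=13, q=1
  k=1: a=3, p=40, q=3
  k=2: a=16, p=653, q=49
  k=3: a=9, p=5917, q=444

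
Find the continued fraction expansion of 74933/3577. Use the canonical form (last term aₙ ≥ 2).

[20; 1, 18, 2, 3, 1, 2, 7]

74933 = 20×3577 + 3393
3577 = 1×3393 + 184
3393 = 18×184 + 81
184 = 2×81 + 22
81 = 3×22 + 15
22 = 1×15 + 7
15 = 2×7 + 1
7 = 7×1 + 0  (stop)
So 74933/3577 = [20; 1, 18, 2, 3, 1, 2, 7].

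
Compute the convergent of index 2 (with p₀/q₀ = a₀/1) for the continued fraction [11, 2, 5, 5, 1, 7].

Using pₖ = aₖpₖ₋₁ + pₖ₋₂, qₖ = aₖqₖ₋₁ + qₖ₋₂ (with p₋₁=1, p₋₂=0, q₋₁=0, q₋₂=1):
  k=0: a=11, p=11, q=1
  k=1: a=2, p=23, q=2
  k=2: a=5, p=126, q=11

126/11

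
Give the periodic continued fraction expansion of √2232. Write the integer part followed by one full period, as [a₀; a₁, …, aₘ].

[47; 4, 10, 4, 94]

a₀ = ⌊√2232⌋ = 47.
With m₀=0, d₀=1 and mₖ₊₁ = dₖaₖ − mₖ, dₖ₊₁ = (n − mₖ₊₁²)/dₖ, aₖ₊₁ = ⌊(a₀+mₖ₊₁)/dₖ₊₁⌋:
  k=1: m=47, d=23, a=4
  k=2: m=45, d=9, a=10
  k=3: m=45, d=23, a=4
  k=4: m=47, d=1, a=94
d=1 and a=2a₀=94 at k=4, so the next step gives (m, d) = (47, 23) again — its k=1 value — and the period has length 4.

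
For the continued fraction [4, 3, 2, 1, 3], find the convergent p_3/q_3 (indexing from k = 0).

Using pₖ = aₖpₖ₋₁ + pₖ₋₂, qₖ = aₖqₖ₋₁ + qₖ₋₂ (with p₋₁=1, p₋₂=0, q₋₁=0, q₋₂=1):
  k=0: a=4, p=4, q=1
  k=1: a=3, p=13, q=3
  k=2: a=2, p=30, q=7
  k=3: a=1, p=43, q=10

43/10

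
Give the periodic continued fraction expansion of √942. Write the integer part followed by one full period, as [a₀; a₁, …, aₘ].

a₀ = ⌊√942⌋ = 30.
With m₀=0, d₀=1 and mₖ₊₁ = dₖaₖ − mₖ, dₖ₊₁ = (n − mₖ₊₁²)/dₖ, aₖ₊₁ = ⌊(a₀+mₖ₊₁)/dₖ₊₁⌋:
  k=1: m=30, d=42, a=1
  k=2: m=12, d=19, a=2
  k=3: m=26, d=14, a=4
  k=4: m=30, d=3, a=20
  k=5: m=30, d=14, a=4
  k=6: m=26, d=19, a=2
  k=7: m=12, d=42, a=1
  k=8: m=30, d=1, a=60
d=1 and a=2a₀=60 at k=8, so the next step gives (m, d) = (30, 42) again — its k=1 value — and the period has length 8.

[30; 1, 2, 4, 20, 4, 2, 1, 60]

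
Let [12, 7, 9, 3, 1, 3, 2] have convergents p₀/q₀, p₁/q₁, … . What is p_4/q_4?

Using pₖ = aₖpₖ₋₁ + pₖ₋₂, qₖ = aₖqₖ₋₁ + qₖ₋₂ (with p₋₁=1, p₋₂=0, q₋₁=0, q₋₂=1):
  k=0: a=12, p=12, q=1
  k=1: a=7, p=85, q=7
  k=2: a=9, p=777, q=64
  k=3: a=3, p=2416, q=199
  k=4: a=1, p=3193, q=263

3193/263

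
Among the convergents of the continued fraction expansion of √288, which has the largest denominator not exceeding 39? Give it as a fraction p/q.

577/34

√288 = [16; 1, 32, …] (period length 2).
Convergents:
  p_0/q_0 = 16/1
  p_1/q_1 = 17/1
  p_2/q_2 = 560/33
  p_3/q_3 = 577/34
  p_4/q_4 = 19024/1121
q_3 = 34 ≤ 39 < 1121 = q_4, so the answer is 577/34.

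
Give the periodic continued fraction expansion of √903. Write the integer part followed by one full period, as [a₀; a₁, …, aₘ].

[30; 20, 60]

a₀ = ⌊√903⌋ = 30.
With m₀=0, d₀=1 and mₖ₊₁ = dₖaₖ − mₖ, dₖ₊₁ = (n − mₖ₊₁²)/dₖ, aₖ₊₁ = ⌊(a₀+mₖ₊₁)/dₖ₊₁⌋:
  k=1: m=30, d=3, a=20
  k=2: m=30, d=1, a=60
d=1 and a=2a₀=60 at k=2, so the next step gives (m, d) = (30, 3) again — its k=1 value — and the period has length 2.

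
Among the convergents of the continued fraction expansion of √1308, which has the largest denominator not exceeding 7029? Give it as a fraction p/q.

√1308 = [36; 6, 72, …] (period length 2).
Convergents:
  p_0/q_0 = 36/1
  p_1/q_1 = 217/6
  p_2/q_2 = 15660/433
  p_3/q_3 = 94177/2604
  p_4/q_4 = 6796404/187921
q_3 = 2604 ≤ 7029 < 187921 = q_4, so the answer is 94177/2604.

94177/2604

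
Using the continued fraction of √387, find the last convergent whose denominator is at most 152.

2341/119

√387 = [19; 1, 2, 19, 2, 1, 38, …] (period length 6).
Convergents:
  p_0/q_0 = 19/1
  p_1/q_1 = 20/1
  p_2/q_2 = 59/3
  p_3/q_3 = 1141/58
  p_4/q_4 = 2341/119
  p_5/q_5 = 3482/177
q_4 = 119 ≤ 152 < 177 = q_5, so the answer is 2341/119.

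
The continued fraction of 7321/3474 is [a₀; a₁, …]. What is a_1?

7321 = 2·3474 + 373   →  a_0 = 2
3474 = 9·373 + 117   →  a_1 = 9

9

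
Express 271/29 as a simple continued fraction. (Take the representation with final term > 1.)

[9; 2, 1, 9]

271 = 9*29 + 10
29 = 2*10 + 9
10 = 1*9 + 1
9 = 9*1 + 0  (stop)
So 271/29 = [9; 2, 1, 9].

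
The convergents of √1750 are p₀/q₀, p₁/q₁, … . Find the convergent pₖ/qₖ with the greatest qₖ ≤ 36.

251/6

√1750 = [41; 1, 4, 1, 82, …] (period length 4).
Convergents:
  p_0/q_0 = 41/1
  p_1/q_1 = 42/1
  p_2/q_2 = 209/5
  p_3/q_3 = 251/6
  p_4/q_4 = 20791/497
q_3 = 6 ≤ 36 < 497 = q_4, so the answer is 251/6.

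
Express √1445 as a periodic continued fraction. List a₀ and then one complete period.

[38; 76]

a₀ = ⌊√1445⌋ = 38.
With m₀=0, d₀=1 and mₖ₊₁ = dₖaₖ − mₖ, dₖ₊₁ = (n − mₖ₊₁²)/dₖ, aₖ₊₁ = ⌊(a₀+mₖ₊₁)/dₖ₊₁⌋:
  k=1: m=38, d=1, a=76
d=1 and a=2a₀=76 at k=1, so the next step gives (m, d) = (38, 1) again — its k=1 value — and the period has length 1.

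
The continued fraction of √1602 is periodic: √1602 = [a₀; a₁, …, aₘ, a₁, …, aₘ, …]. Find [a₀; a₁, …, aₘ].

[40; 40, 80]

a₀ = ⌊√1602⌋ = 40.
With m₀=0, d₀=1 and mₖ₊₁ = dₖaₖ − mₖ, dₖ₊₁ = (n − mₖ₊₁²)/dₖ, aₖ₊₁ = ⌊(a₀+mₖ₊₁)/dₖ₊₁⌋:
  k=1: m=40, d=2, a=40
  k=2: m=40, d=1, a=80
d=1 and a=2a₀=80 at k=2, so the next step gives (m, d) = (40, 2) again — its k=1 value — and the period has length 2.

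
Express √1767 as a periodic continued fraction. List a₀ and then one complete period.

a₀ = ⌊√1767⌋ = 42.
With m₀=0, d₀=1 and mₖ₊₁ = dₖaₖ − mₖ, dₖ₊₁ = (n − mₖ₊₁²)/dₖ, aₖ₊₁ = ⌊(a₀+mₖ₊₁)/dₖ₊₁⌋:
  k=1: m=42, d=3, a=28
  k=2: m=42, d=1, a=84
d=1 and a=2a₀=84 at k=2, so the next step gives (m, d) = (42, 3) again — its k=1 value — and the period has length 2.

[42; 28, 84]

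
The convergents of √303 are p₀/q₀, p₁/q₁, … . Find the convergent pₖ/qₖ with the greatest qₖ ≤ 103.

√303 = [17; 2, 2, 5, 2, 2, 34, …] (period length 6).
Convergents:
  p_0/q_0 = 17/1
  p_1/q_1 = 35/2
  p_2/q_2 = 87/5
  p_3/q_3 = 470/27
  p_4/q_4 = 1027/59
  p_5/q_5 = 2524/145
q_4 = 59 ≤ 103 < 145 = q_5, so the answer is 1027/59.

1027/59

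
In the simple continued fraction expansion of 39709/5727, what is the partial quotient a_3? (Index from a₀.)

14

39709 = 6·5727 + 5347   →  a_0 = 6
5727 = 1·5347 + 380   →  a_1 = 1
5347 = 14·380 + 27   →  a_2 = 14
380 = 14·27 + 2   →  a_3 = 14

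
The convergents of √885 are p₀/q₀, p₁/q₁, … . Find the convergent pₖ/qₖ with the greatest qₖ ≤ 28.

119/4

√885 = [29; 1, 2, 1, 58, …] (period length 4).
Convergents:
  p_0/q_0 = 29/1
  p_1/q_1 = 30/1
  p_2/q_2 = 89/3
  p_3/q_3 = 119/4
  p_4/q_4 = 6991/235
q_3 = 4 ≤ 28 < 235 = q_4, so the answer is 119/4.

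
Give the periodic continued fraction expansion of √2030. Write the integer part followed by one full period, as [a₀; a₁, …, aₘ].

a₀ = ⌊√2030⌋ = 45.

[45; 18, 90]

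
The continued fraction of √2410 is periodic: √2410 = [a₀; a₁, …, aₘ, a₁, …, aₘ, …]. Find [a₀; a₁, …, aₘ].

[49; 10, 1, 8, 1, 10, 98]

a₀ = ⌊√2410⌋ = 49.
With m₀=0, d₀=1 and mₖ₊₁ = dₖaₖ − mₖ, dₖ₊₁ = (n − mₖ₊₁²)/dₖ, aₖ₊₁ = ⌊(a₀+mₖ₊₁)/dₖ₊₁⌋:
  k=1: m=49, d=9, a=10
  k=2: m=41, d=81, a=1
  k=3: m=40, d=10, a=8
  k=4: m=40, d=81, a=1
  k=5: m=41, d=9, a=10
  k=6: m=49, d=1, a=98
d=1 and a=2a₀=98 at k=6, so the next step gives (m, d) = (49, 9) again — its k=1 value — and the period has length 6.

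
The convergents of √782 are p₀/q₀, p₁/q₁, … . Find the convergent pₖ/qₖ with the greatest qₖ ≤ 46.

783/28

√782 = [27; 1, 26, 1, 54, …] (period length 4).
Convergents:
  p_0/q_0 = 27/1
  p_1/q_1 = 28/1
  p_2/q_2 = 755/27
  p_3/q_3 = 783/28
  p_4/q_4 = 43037/1539
q_3 = 28 ≤ 46 < 1539 = q_4, so the answer is 783/28.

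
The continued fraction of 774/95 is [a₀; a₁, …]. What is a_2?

1

774 = 8·95 + 14   →  a_0 = 8
95 = 6·14 + 11   →  a_1 = 6
14 = 1·11 + 3   →  a_2 = 1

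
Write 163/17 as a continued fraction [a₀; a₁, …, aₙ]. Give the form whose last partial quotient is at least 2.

[9; 1, 1, 2, 3]

163 = 9×17 + 10
17 = 1×10 + 7
10 = 1×7 + 3
7 = 2×3 + 1
3 = 3×1 + 0  (stop)
So 163/17 = [9; 1, 1, 2, 3].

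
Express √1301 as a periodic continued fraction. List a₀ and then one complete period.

a₀ = ⌊√1301⌋ = 36.
With m₀=0, d₀=1 and mₖ₊₁ = dₖaₖ − mₖ, dₖ₊₁ = (n − mₖ₊₁²)/dₖ, aₖ₊₁ = ⌊(a₀+mₖ₊₁)/dₖ₊₁⌋:
  k=1: m=36, d=5, a=14
  k=2: m=34, d=29, a=2
  k=3: m=24, d=25, a=2
  k=4: m=26, d=25, a=2
  k=5: m=24, d=29, a=2
  k=6: m=34, d=5, a=14
  k=7: m=36, d=1, a=72
d=1 and a=2a₀=72 at k=7, so the next step gives (m, d) = (36, 5) again — its k=1 value — and the period has length 7.

[36; 14, 2, 2, 2, 2, 14, 72]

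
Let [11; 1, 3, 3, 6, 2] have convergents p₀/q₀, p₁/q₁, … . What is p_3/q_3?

153/13

Using pₖ = aₖpₖ₋₁ + pₖ₋₂, qₖ = aₖqₖ₋₁ + qₖ₋₂ (with p₋₁=1, p₋₂=0, q₋₁=0, q₋₂=1):
  k=0: a=11, p=11, q=1
  k=1: a=1, p=12, q=1
  k=2: a=3, p=47, q=4
  k=3: a=3, p=153, q=13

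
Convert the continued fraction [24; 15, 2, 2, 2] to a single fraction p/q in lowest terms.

Using pₖ = aₖpₖ₋₁ + pₖ₋₂ and qₖ = aₖqₖ₋₁ + qₖ₋₂:
  k=0: a=24, p=24, q=1
  k=1: a=15, p=361, q=15
  k=2: a=2, p=746, q=31
  k=3: a=2, p=1853, q=77
  k=4: a=2, p=4452, q=185

4452/185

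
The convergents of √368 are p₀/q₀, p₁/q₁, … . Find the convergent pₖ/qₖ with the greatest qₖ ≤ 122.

1151/60

√368 = [19; 5, 2, 5, 38, …] (period length 4).
Convergents:
  p_0/q_0 = 19/1
  p_1/q_1 = 96/5
  p_2/q_2 = 211/11
  p_3/q_3 = 1151/60
  p_4/q_4 = 43949/2291
q_3 = 60 ≤ 122 < 2291 = q_4, so the answer is 1151/60.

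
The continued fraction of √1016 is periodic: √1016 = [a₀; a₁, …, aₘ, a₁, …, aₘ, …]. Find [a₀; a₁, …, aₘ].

[31; 1, 6, 1, 62]

a₀ = ⌊√1016⌋ = 31.
With m₀=0, d₀=1 and mₖ₊₁ = dₖaₖ − mₖ, dₖ₊₁ = (n − mₖ₊₁²)/dₖ, aₖ₊₁ = ⌊(a₀+mₖ₊₁)/dₖ₊₁⌋:
  k=1: m=31, d=55, a=1
  k=2: m=24, d=8, a=6
  k=3: m=24, d=55, a=1
  k=4: m=31, d=1, a=62
d=1 and a=2a₀=62 at k=4, so the next step gives (m, d) = (31, 55) again — its k=1 value — and the period has length 4.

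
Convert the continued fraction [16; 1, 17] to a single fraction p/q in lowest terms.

305/18

Using pₖ = aₖpₖ₋₁ + pₖ₋₂ and qₖ = aₖqₖ₋₁ + qₖ₋₂:
  k=0: a=16, p=16, q=1
  k=1: a=1, p=17, q=1
  k=2: a=17, p=305, q=18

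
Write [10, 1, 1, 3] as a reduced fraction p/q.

Fold from the inside: start with 3/1.
  1 + 1/3 = 4/3
  1 + 3/4 = 7/4
  10 + 4/7 = 74/7

74/7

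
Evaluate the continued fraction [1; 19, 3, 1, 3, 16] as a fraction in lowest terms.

Fold from the inside: start with 16/1.
  3 + 1/16 = 49/16
  1 + 16/49 = 65/49
  3 + 49/65 = 244/65
  19 + 65/244 = 4701/244
  1 + 244/4701 = 4945/4701

4945/4701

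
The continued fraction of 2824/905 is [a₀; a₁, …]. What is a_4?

3

2824 = 3·905 + 109   →  a_0 = 3
905 = 8·109 + 33   →  a_1 = 8
109 = 3·33 + 10   →  a_2 = 3
33 = 3·10 + 3   →  a_3 = 3
10 = 3·3 + 1   →  a_4 = 3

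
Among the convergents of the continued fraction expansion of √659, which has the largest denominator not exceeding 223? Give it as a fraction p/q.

√659 = [25; 1, 2, 25, 2, 1, 50, …] (period length 6).
Convergents:
  p_0/q_0 = 25/1
  p_1/q_1 = 26/1
  p_2/q_2 = 77/3
  p_3/q_3 = 1951/76
  p_4/q_4 = 3979/155
  p_5/q_5 = 5930/231
q_4 = 155 ≤ 223 < 231 = q_5, so the answer is 3979/155.

3979/155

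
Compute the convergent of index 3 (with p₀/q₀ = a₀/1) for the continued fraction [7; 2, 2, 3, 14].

126/17

Using pₖ = aₖpₖ₋₁ + pₖ₋₂, qₖ = aₖqₖ₋₁ + qₖ₋₂ (with p₋₁=1, p₋₂=0, q₋₁=0, q₋₂=1):
  k=0: a=7, p=7, q=1
  k=1: a=2, p=15, q=2
  k=2: a=2, p=37, q=5
  k=3: a=3, p=126, q=17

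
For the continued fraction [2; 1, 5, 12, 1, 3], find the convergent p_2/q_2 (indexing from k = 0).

Using pₖ = aₖpₖ₋₁ + pₖ₋₂, qₖ = aₖqₖ₋₁ + qₖ₋₂ (with p₋₁=1, p₋₂=0, q₋₁=0, q₋₂=1):
  k=0: a=2, p=2, q=1
  k=1: a=1, p=3, q=1
  k=2: a=5, p=17, q=6

17/6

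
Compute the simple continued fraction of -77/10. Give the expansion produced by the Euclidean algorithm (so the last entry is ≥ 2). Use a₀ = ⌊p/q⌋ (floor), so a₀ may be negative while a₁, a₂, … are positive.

[-8; 3, 3]

-77 = -8×10 + 3
10 = 3×3 + 1
3 = 3×1 + 0  (stop)
So -77/10 = [-8; 3, 3].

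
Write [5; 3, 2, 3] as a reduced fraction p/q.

127/24

Using pₖ = aₖpₖ₋₁ + pₖ₋₂ and qₖ = aₖqₖ₋₁ + qₖ₋₂:
  k=0: a=5, p=5, q=1
  k=1: a=3, p=16, q=3
  k=2: a=2, p=37, q=7
  k=3: a=3, p=127, q=24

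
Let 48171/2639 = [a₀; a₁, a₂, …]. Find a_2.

1

48171 = 18·2639 + 669   →  a_0 = 18
2639 = 3·669 + 632   →  a_1 = 3
669 = 1·632 + 37   →  a_2 = 1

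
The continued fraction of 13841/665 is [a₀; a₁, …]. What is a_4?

13841 = 20·665 + 541   →  a_0 = 20
665 = 1·541 + 124   →  a_1 = 1
541 = 4·124 + 45   →  a_2 = 4
124 = 2·45 + 34   →  a_3 = 2
45 = 1·34 + 11   →  a_4 = 1

1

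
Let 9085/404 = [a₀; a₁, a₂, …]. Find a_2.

9085 = 22·404 + 197   →  a_0 = 22
404 = 2·197 + 10   →  a_1 = 2
197 = 19·10 + 7   →  a_2 = 19

19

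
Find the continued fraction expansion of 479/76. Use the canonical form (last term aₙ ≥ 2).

[6; 3, 3, 3, 2]

479 = 6·76 + 23
76 = 3·23 + 7
23 = 3·7 + 2
7 = 3·2 + 1
2 = 2·1 + 0  (stop)
So 479/76 = [6; 3, 3, 3, 2].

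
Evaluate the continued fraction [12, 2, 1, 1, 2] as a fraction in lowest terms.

161/13

Fold from the inside: start with 2/1.
  1 + 1/2 = 3/2
  1 + 2/3 = 5/3
  2 + 3/5 = 13/5
  12 + 5/13 = 161/13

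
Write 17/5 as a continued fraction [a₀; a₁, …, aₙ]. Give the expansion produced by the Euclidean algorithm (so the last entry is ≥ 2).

17 = 3*5 + 2
5 = 2*2 + 1
2 = 2*1 + 0  (stop)
So 17/5 = [3; 2, 2].

[3; 2, 2]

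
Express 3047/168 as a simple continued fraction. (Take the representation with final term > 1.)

[18; 7, 3, 3, 2]

3047 = 18*168 + 23
168 = 7*23 + 7
23 = 3*7 + 2
7 = 3*2 + 1
2 = 2*1 + 0  (stop)
So 3047/168 = [18; 7, 3, 3, 2].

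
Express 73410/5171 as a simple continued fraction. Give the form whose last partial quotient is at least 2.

[14; 5, 11, 6, 15]

73410 = 14*5171 + 1016
5171 = 5*1016 + 91
1016 = 11*91 + 15
91 = 6*15 + 1
15 = 15*1 + 0  (stop)
So 73410/5171 = [14; 5, 11, 6, 15].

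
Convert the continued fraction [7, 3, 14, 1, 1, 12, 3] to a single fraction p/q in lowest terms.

Using pₖ = aₖpₖ₋₁ + pₖ₋₂ and qₖ = aₖqₖ₋₁ + qₖ₋₂:
  k=0: a=7, p=7, q=1
  k=1: a=3, p=22, q=3
  k=2: a=14, p=315, q=43
  k=3: a=1, p=337, q=46
  k=4: a=1, p=652, q=89
  k=5: a=12, p=8161, q=1114
  k=6: a=3, p=25135, q=3431

25135/3431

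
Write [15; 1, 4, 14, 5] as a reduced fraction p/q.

5689/360

Using pₖ = aₖpₖ₋₁ + pₖ₋₂ and qₖ = aₖqₖ₋₁ + qₖ₋₂:
  k=0: a=15, p=15, q=1
  k=1: a=1, p=16, q=1
  k=2: a=4, p=79, q=5
  k=3: a=14, p=1122, q=71
  k=4: a=5, p=5689, q=360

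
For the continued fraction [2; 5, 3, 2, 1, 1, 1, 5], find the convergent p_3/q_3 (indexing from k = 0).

Using pₖ = aₖpₖ₋₁ + pₖ₋₂, qₖ = aₖqₖ₋₁ + qₖ₋₂ (with p₋₁=1, p₋₂=0, q₋₁=0, q₋₂=1):
  k=0: a=2, p=2, q=1
  k=1: a=5, p=11, q=5
  k=2: a=3, p=35, q=16
  k=3: a=2, p=81, q=37

81/37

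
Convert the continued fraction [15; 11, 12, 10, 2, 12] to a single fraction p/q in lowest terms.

529984/35121

Using pₖ = aₖpₖ₋₁ + pₖ₋₂ and qₖ = aₖqₖ₋₁ + qₖ₋₂:
  k=0: a=15, p=15, q=1
  k=1: a=11, p=166, q=11
  k=2: a=12, p=2007, q=133
  k=3: a=10, p=20236, q=1341
  k=4: a=2, p=42479, q=2815
  k=5: a=12, p=529984, q=35121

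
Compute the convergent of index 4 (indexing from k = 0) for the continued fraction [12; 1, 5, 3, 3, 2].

Using pₖ = aₖpₖ₋₁ + pₖ₋₂, qₖ = aₖqₖ₋₁ + qₖ₋₂ (with p₋₁=1, p₋₂=0, q₋₁=0, q₋₂=1):
  k=0: a=12, p=12, q=1
  k=1: a=1, p=13, q=1
  k=2: a=5, p=77, q=6
  k=3: a=3, p=244, q=19
  k=4: a=3, p=809, q=63

809/63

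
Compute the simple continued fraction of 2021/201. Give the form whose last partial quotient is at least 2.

2021 = 10·201 + 11
201 = 18·11 + 3
11 = 3·3 + 2
3 = 1·2 + 1
2 = 2·1 + 0  (stop)
So 2021/201 = [10; 18, 3, 1, 2].

[10; 18, 3, 1, 2]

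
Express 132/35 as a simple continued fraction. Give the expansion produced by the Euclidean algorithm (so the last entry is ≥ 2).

132 = 3·35 + 27
35 = 1·27 + 8
27 = 3·8 + 3
8 = 2·3 + 2
3 = 1·2 + 1
2 = 2·1 + 0  (stop)
So 132/35 = [3; 1, 3, 2, 1, 2].

[3; 1, 3, 2, 1, 2]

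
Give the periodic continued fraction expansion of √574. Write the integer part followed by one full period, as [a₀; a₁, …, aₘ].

[23; 1, 22, 1, 46]

a₀ = ⌊√574⌋ = 23.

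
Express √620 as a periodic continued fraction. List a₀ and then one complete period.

a₀ = ⌊√620⌋ = 24.
With m₀=0, d₀=1 and mₖ₊₁ = dₖaₖ − mₖ, dₖ₊₁ = (n − mₖ₊₁²)/dₖ, aₖ₊₁ = ⌊(a₀+mₖ₊₁)/dₖ₊₁⌋:
  k=1: m=24, d=44, a=1
  k=2: m=20, d=5, a=8
  k=3: m=20, d=44, a=1
  k=4: m=24, d=1, a=48
d=1 and a=2a₀=48 at k=4, so the next step gives (m, d) = (24, 44) again — its k=1 value — and the period has length 4.

[24; 1, 8, 1, 48]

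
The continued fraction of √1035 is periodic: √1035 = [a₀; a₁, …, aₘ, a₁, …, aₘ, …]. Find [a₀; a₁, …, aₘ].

a₀ = ⌊√1035⌋ = 32.
With m₀=0, d₀=1 and mₖ₊₁ = dₖaₖ − mₖ, dₖ₊₁ = (n − mₖ₊₁²)/dₖ, aₖ₊₁ = ⌊(a₀+mₖ₊₁)/dₖ₊₁⌋:
  k=1: m=32, d=11, a=5
  k=2: m=23, d=46, a=1
  k=3: m=23, d=11, a=5
  k=4: m=32, d=1, a=64
d=1 and a=2a₀=64 at k=4, so the next step gives (m, d) = (32, 11) again — its k=1 value — and the period has length 4.

[32; 5, 1, 5, 64]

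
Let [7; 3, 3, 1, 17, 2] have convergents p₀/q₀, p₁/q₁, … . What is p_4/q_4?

1688/231

Using pₖ = aₖpₖ₋₁ + pₖ₋₂, qₖ = aₖqₖ₋₁ + qₖ₋₂ (with p₋₁=1, p₋₂=0, q₋₁=0, q₋₂=1):
  k=0: a=7, p=7, q=1
  k=1: a=3, p=22, q=3
  k=2: a=3, p=73, q=10
  k=3: a=1, p=95, q=13
  k=4: a=17, p=1688, q=231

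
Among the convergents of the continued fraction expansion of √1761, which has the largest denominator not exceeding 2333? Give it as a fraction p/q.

√1761 = [41; 1, 26, 1, 82, …] (period length 4).
Convergents:
  p_0/q_0 = 41/1
  p_1/q_1 = 42/1
  p_2/q_2 = 1133/27
  p_3/q_3 = 1175/28
  p_4/q_4 = 97483/2323
  p_5/q_5 = 98658/2351
q_4 = 2323 ≤ 2333 < 2351 = q_5, so the answer is 97483/2323.

97483/2323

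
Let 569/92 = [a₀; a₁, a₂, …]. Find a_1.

569 = 6·92 + 17   →  a_0 = 6
92 = 5·17 + 7   →  a_1 = 5

5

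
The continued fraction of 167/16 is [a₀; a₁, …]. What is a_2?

167 = 10·16 + 7   →  a_0 = 10
16 = 2·7 + 2   →  a_1 = 2
7 = 3·2 + 1   →  a_2 = 3

3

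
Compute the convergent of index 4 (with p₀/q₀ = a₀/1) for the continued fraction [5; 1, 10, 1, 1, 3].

136/23

Using pₖ = aₖpₖ₋₁ + pₖ₋₂, qₖ = aₖqₖ₋₁ + qₖ₋₂ (with p₋₁=1, p₋₂=0, q₋₁=0, q₋₂=1):
  k=0: a=5, p=5, q=1
  k=1: a=1, p=6, q=1
  k=2: a=10, p=65, q=11
  k=3: a=1, p=71, q=12
  k=4: a=1, p=136, q=23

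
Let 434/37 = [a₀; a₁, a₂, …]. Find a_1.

1

434 = 11·37 + 27   →  a_0 = 11
37 = 1·27 + 10   →  a_1 = 1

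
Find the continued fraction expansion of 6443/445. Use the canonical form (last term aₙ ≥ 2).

6443 = 14·445 + 213
445 = 2·213 + 19
213 = 11·19 + 4
19 = 4·4 + 3
4 = 1·3 + 1
3 = 3·1 + 0  (stop)
So 6443/445 = [14; 2, 11, 4, 1, 3].

[14; 2, 11, 4, 1, 3]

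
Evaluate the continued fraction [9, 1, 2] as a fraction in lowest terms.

Fold from the inside: start with 2/1.
  1 + 1/2 = 3/2
  9 + 2/3 = 29/3

29/3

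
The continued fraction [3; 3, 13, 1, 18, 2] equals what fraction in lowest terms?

Using pₖ = aₖpₖ₋₁ + pₖ₋₂ and qₖ = aₖqₖ₋₁ + qₖ₋₂:
  k=0: a=3, p=3, q=1
  k=1: a=3, p=10, q=3
  k=2: a=13, p=133, q=40
  k=3: a=1, p=143, q=43
  k=4: a=18, p=2707, q=814
  k=5: a=2, p=5557, q=1671

5557/1671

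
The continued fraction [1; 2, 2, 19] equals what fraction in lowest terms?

Using pₖ = aₖpₖ₋₁ + pₖ₋₂ and qₖ = aₖqₖ₋₁ + qₖ₋₂:
  k=0: a=1, p=1, q=1
  k=1: a=2, p=3, q=2
  k=2: a=2, p=7, q=5
  k=3: a=19, p=136, q=97

136/97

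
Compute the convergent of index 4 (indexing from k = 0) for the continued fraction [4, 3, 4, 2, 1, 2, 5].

181/42

Using pₖ = aₖpₖ₋₁ + pₖ₋₂, qₖ = aₖqₖ₋₁ + qₖ₋₂ (with p₋₁=1, p₋₂=0, q₋₁=0, q₋₂=1):
  k=0: a=4, p=4, q=1
  k=1: a=3, p=13, q=3
  k=2: a=4, p=56, q=13
  k=3: a=2, p=125, q=29
  k=4: a=1, p=181, q=42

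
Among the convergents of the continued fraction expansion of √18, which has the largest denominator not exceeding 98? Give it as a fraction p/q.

140/33

√18 = [4; 4, 8, …] (period length 2).
Convergents:
  p_0/q_0 = 4/1
  p_1/q_1 = 17/4
  p_2/q_2 = 140/33
  p_3/q_3 = 577/136
q_2 = 33 ≤ 98 < 136 = q_3, so the answer is 140/33.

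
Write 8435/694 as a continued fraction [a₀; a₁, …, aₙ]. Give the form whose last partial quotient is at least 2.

8435 = 12*694 + 107
694 = 6*107 + 52
107 = 2*52 + 3
52 = 17*3 + 1
3 = 3*1 + 0  (stop)
So 8435/694 = [12; 6, 2, 17, 3].

[12; 6, 2, 17, 3]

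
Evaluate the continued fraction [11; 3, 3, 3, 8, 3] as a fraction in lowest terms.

Fold from the inside: start with 3/1.
  8 + 1/3 = 25/3
  3 + 3/25 = 78/25
  3 + 25/78 = 259/78
  3 + 78/259 = 855/259
  11 + 259/855 = 9664/855

9664/855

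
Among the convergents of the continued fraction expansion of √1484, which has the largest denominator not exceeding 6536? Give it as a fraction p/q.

√1484 = [38; 1, 1, 10, 1, 1, 76, …] (period length 6).
Convergents:
  p_0/q_0 = 38/1
  p_1/q_1 = 39/1
  p_2/q_2 = 77/2
  p_3/q_3 = 809/21
  p_4/q_4 = 886/23
  p_5/q_5 = 1695/44
  p_6/q_6 = 129706/3367
  p_7/q_7 = 131401/3411
  p_8/q_8 = 261107/6778
q_7 = 3411 ≤ 6536 < 6778 = q_8, so the answer is 131401/3411.

131401/3411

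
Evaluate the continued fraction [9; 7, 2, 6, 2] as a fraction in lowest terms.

Using pₖ = aₖpₖ₋₁ + pₖ₋₂ and qₖ = aₖqₖ₋₁ + qₖ₋₂:
  k=0: a=9, p=9, q=1
  k=1: a=7, p=64, q=7
  k=2: a=2, p=137, q=15
  k=3: a=6, p=886, q=97
  k=4: a=2, p=1909, q=209

1909/209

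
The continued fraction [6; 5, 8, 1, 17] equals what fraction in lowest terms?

5099/823

Using pₖ = aₖpₖ₋₁ + pₖ₋₂ and qₖ = aₖqₖ₋₁ + qₖ₋₂:
  k=0: a=6, p=6, q=1
  k=1: a=5, p=31, q=5
  k=2: a=8, p=254, q=41
  k=3: a=1, p=285, q=46
  k=4: a=17, p=5099, q=823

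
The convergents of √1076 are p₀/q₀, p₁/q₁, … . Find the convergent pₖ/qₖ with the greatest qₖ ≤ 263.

2657/81

√1076 = [32; 1, 4, 16, 4, 1, 64, …] (period length 6).
Convergents:
  p_0/q_0 = 32/1
  p_1/q_1 = 33/1
  p_2/q_2 = 164/5
  p_3/q_3 = 2657/81
  p_4/q_4 = 10792/329
q_3 = 81 ≤ 263 < 329 = q_4, so the answer is 2657/81.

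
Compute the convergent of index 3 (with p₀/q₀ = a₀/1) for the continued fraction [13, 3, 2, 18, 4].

Using pₖ = aₖpₖ₋₁ + pₖ₋₂, qₖ = aₖqₖ₋₁ + qₖ₋₂ (with p₋₁=1, p₋₂=0, q₋₁=0, q₋₂=1):
  k=0: a=13, p=13, q=1
  k=1: a=3, p=40, q=3
  k=2: a=2, p=93, q=7
  k=3: a=18, p=1714, q=129

1714/129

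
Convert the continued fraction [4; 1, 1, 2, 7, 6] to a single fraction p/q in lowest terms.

Fold from the inside: start with 6/1.
  7 + 1/6 = 43/6
  2 + 6/43 = 92/43
  1 + 43/92 = 135/92
  1 + 92/135 = 227/135
  4 + 135/227 = 1043/227

1043/227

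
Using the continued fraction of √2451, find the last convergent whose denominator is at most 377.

6535/132

√2451 = [49; 1, 1, 32, 1, 1, 98, …] (period length 6).
Convergents:
  p_0/q_0 = 49/1
  p_1/q_1 = 50/1
  p_2/q_2 = 99/2
  p_3/q_3 = 3218/65
  p_4/q_4 = 3317/67
  p_5/q_5 = 6535/132
  p_6/q_6 = 643747/13003
q_5 = 132 ≤ 377 < 13003 = q_6, so the answer is 6535/132.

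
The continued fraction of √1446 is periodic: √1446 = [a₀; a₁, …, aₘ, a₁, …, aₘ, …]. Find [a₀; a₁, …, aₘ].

[38; 38, 76]

a₀ = ⌊√1446⌋ = 38.
With m₀=0, d₀=1 and mₖ₊₁ = dₖaₖ − mₖ, dₖ₊₁ = (n − mₖ₊₁²)/dₖ, aₖ₊₁ = ⌊(a₀+mₖ₊₁)/dₖ₊₁⌋:
  k=1: m=38, d=2, a=38
  k=2: m=38, d=1, a=76
d=1 and a=2a₀=76 at k=2, so the next step gives (m, d) = (38, 2) again — its k=1 value — and the period has length 2.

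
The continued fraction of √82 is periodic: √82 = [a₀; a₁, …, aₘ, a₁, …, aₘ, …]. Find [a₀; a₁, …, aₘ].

[9; 18]

a₀ = ⌊√82⌋ = 9.
With m₀=0, d₀=1 and mₖ₊₁ = dₖaₖ − mₖ, dₖ₊₁ = (n − mₖ₊₁²)/dₖ, aₖ₊₁ = ⌊(a₀+mₖ₊₁)/dₖ₊₁⌋:
  k=1: m=9, d=1, a=18
d=1 and a=2a₀=18 at k=1, so the next step gives (m, d) = (9, 1) again — its k=1 value — and the period has length 1.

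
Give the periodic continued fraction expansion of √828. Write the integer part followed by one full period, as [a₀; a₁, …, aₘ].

[28; 1, 3, 2, 3, 1, 56]

a₀ = ⌊√828⌋ = 28.
With m₀=0, d₀=1 and mₖ₊₁ = dₖaₖ − mₖ, dₖ₊₁ = (n − mₖ₊₁²)/dₖ, aₖ₊₁ = ⌊(a₀+mₖ₊₁)/dₖ₊₁⌋:
  k=1: m=28, d=44, a=1
  k=2: m=16, d=13, a=3
  k=3: m=23, d=23, a=2
  k=4: m=23, d=13, a=3
  k=5: m=16, d=44, a=1
  k=6: m=28, d=1, a=56
d=1 and a=2a₀=56 at k=6, so the next step gives (m, d) = (28, 44) again — its k=1 value — and the period has length 6.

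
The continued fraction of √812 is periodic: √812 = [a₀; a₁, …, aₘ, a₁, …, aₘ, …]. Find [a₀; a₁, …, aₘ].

a₀ = ⌊√812⌋ = 28.
With m₀=0, d₀=1 and mₖ₊₁ = dₖaₖ − mₖ, dₖ₊₁ = (n − mₖ₊₁²)/dₖ, aₖ₊₁ = ⌊(a₀+mₖ₊₁)/dₖ₊₁⌋:
  k=1: m=28, d=28, a=2
  k=2: m=28, d=1, a=56
d=1 and a=2a₀=56 at k=2, so the next step gives (m, d) = (28, 28) again — its k=1 value — and the period has length 2.

[28; 2, 56]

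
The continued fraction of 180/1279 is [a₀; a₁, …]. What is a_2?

180 = 0·1279 + 180   →  a_0 = 0
1279 = 7·180 + 19   →  a_1 = 7
180 = 9·19 + 9   →  a_2 = 9

9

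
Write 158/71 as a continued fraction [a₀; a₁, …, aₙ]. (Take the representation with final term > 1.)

158 = 2*71 + 16
71 = 4*16 + 7
16 = 2*7 + 2
7 = 3*2 + 1
2 = 2*1 + 0  (stop)
So 158/71 = [2; 4, 2, 3, 2].

[2; 4, 2, 3, 2]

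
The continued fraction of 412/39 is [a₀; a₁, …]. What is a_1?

1

412 = 10·39 + 22   →  a_0 = 10
39 = 1·22 + 17   →  a_1 = 1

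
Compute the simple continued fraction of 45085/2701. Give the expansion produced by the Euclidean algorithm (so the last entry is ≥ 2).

[16; 1, 2, 4, 17, 12]

45085 = 16·2701 + 1869
2701 = 1·1869 + 832
1869 = 2·832 + 205
832 = 4·205 + 12
205 = 17·12 + 1
12 = 12·1 + 0  (stop)
So 45085/2701 = [16; 1, 2, 4, 17, 12].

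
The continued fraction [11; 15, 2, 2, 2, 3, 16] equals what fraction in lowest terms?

Using pₖ = aₖpₖ₋₁ + pₖ₋₂ and qₖ = aₖqₖ₋₁ + qₖ₋₂:
  k=0: a=11, p=11, q=1
  k=1: a=15, p=166, q=15
  k=2: a=2, p=343, q=31
  k=3: a=2, p=852, q=77
  k=4: a=2, p=2047, q=185
  k=5: a=3, p=6993, q=632
  k=6: a=16, p=113935, q=10297

113935/10297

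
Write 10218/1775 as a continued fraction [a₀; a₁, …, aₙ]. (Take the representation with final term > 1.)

[5; 1, 3, 9, 5, 4, 2]

10218 = 5*1775 + 1343
1775 = 1*1343 + 432
1343 = 3*432 + 47
432 = 9*47 + 9
47 = 5*9 + 2
9 = 4*2 + 1
2 = 2*1 + 0  (stop)
So 10218/1775 = [5; 1, 3, 9, 5, 4, 2].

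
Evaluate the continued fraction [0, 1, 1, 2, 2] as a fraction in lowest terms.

7/12

Using pₖ = aₖpₖ₋₁ + pₖ₋₂ and qₖ = aₖqₖ₋₁ + qₖ₋₂:
  k=0: a=0, p=0, q=1
  k=1: a=1, p=1, q=1
  k=2: a=1, p=1, q=2
  k=3: a=2, p=3, q=5
  k=4: a=2, p=7, q=12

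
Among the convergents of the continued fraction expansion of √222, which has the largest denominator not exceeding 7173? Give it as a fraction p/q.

44401/2980

√222 = [14; 1, 8, 1, 28, …] (period length 4).
Convergents:
  p_0/q_0 = 14/1
  p_1/q_1 = 15/1
  p_2/q_2 = 134/9
  p_3/q_3 = 149/10
  p_4/q_4 = 4306/289
  p_5/q_5 = 4455/299
  p_6/q_6 = 39946/2681
  p_7/q_7 = 44401/2980
  p_8/q_8 = 1283174/86121
q_7 = 2980 ≤ 7173 < 86121 = q_8, so the answer is 44401/2980.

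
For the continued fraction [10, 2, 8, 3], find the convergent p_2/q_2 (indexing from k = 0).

178/17

Using pₖ = aₖpₖ₋₁ + pₖ₋₂, qₖ = aₖqₖ₋₁ + qₖ₋₂ (with p₋₁=1, p₋₂=0, q₋₁=0, q₋₂=1):
  k=0: a=10, p=10, q=1
  k=1: a=2, p=21, q=2
  k=2: a=8, p=178, q=17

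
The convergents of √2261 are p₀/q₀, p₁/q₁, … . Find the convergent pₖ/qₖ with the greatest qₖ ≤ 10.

428/9

√2261 = [47; 1, 1, 4, 1, 1, 94, …] (period length 6).
Convergents:
  p_0/q_0 = 47/1
  p_1/q_1 = 48/1
  p_2/q_2 = 95/2
  p_3/q_3 = 428/9
  p_4/q_4 = 523/11
q_3 = 9 ≤ 10 < 11 = q_4, so the answer is 428/9.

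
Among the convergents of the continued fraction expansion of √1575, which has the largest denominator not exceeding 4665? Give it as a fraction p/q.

√1575 = [39; 1, 2, 5, 2, 1, 78, …] (period length 6).
Convergents:
  p_0/q_0 = 39/1
  p_1/q_1 = 40/1
  p_2/q_2 = 119/3
  p_3/q_3 = 635/16
  p_4/q_4 = 1389/35
  p_5/q_5 = 2024/51
  p_6/q_6 = 159261/4013
  p_7/q_7 = 161285/4064
  p_8/q_8 = 481831/12141
q_7 = 4064 ≤ 4665 < 12141 = q_8, so the answer is 161285/4064.

161285/4064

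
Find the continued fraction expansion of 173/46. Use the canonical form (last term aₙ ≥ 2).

173 = 3·46 + 35
46 = 1·35 + 11
35 = 3·11 + 2
11 = 5·2 + 1
2 = 2·1 + 0  (stop)
So 173/46 = [3; 1, 3, 5, 2].

[3; 1, 3, 5, 2]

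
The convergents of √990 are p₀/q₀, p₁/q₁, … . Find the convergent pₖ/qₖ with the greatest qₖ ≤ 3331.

√990 = [31; 2, 6, 2, 62, …] (period length 4).
Convergents:
  p_0/q_0 = 31/1
  p_1/q_1 = 63/2
  p_2/q_2 = 409/13
  p_3/q_3 = 881/28
  p_4/q_4 = 55031/1749
  p_5/q_5 = 110943/3526
q_4 = 1749 ≤ 3331 < 3526 = q_5, so the answer is 55031/1749.

55031/1749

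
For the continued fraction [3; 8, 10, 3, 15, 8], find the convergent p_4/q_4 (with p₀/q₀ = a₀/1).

12013/3846

Using pₖ = aₖpₖ₋₁ + pₖ₋₂, qₖ = aₖqₖ₋₁ + qₖ₋₂ (with p₋₁=1, p₋₂=0, q₋₁=0, q₋₂=1):
  k=0: a=3, p=3, q=1
  k=1: a=8, p=25, q=8
  k=2: a=10, p=253, q=81
  k=3: a=3, p=784, q=251
  k=4: a=15, p=12013, q=3846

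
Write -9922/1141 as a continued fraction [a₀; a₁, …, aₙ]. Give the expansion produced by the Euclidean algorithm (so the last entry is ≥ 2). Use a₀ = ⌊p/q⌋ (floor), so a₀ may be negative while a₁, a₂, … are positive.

[-9; 3, 3, 2, 7, 1, 5]

-9922 = -9·1141 + 347
1141 = 3·347 + 100
347 = 3·100 + 47
100 = 2·47 + 6
47 = 7·6 + 5
6 = 1·5 + 1
5 = 5·1 + 0  (stop)
So -9922/1141 = [-9; 3, 3, 2, 7, 1, 5].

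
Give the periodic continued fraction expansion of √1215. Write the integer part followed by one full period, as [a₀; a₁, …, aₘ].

a₀ = ⌊√1215⌋ = 34.
With m₀=0, d₀=1 and mₖ₊₁ = dₖaₖ − mₖ, dₖ₊₁ = (n − mₖ₊₁²)/dₖ, aₖ₊₁ = ⌊(a₀+mₖ₊₁)/dₖ₊₁⌋:
  k=1: m=34, d=59, a=1
  k=2: m=25, d=10, a=5
  k=3: m=25, d=59, a=1
  k=4: m=34, d=1, a=68
d=1 and a=2a₀=68 at k=4, so the next step gives (m, d) = (34, 59) again — its k=1 value — and the period has length 4.

[34; 1, 5, 1, 68]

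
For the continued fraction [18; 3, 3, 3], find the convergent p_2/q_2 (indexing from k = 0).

183/10

Using pₖ = aₖpₖ₋₁ + pₖ₋₂, qₖ = aₖqₖ₋₁ + qₖ₋₂ (with p₋₁=1, p₋₂=0, q₋₁=0, q₋₂=1):
  k=0: a=18, p=18, q=1
  k=1: a=3, p=55, q=3
  k=2: a=3, p=183, q=10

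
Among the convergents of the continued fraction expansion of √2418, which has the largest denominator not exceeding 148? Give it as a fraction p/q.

√2418 = [49; 5, 1, 3, 2, 3, 1, 5, 98, …] (period length 8).
Convergents:
  p_0/q_0 = 49/1
  p_1/q_1 = 246/5
  p_2/q_2 = 295/6
  p_3/q_3 = 1131/23
  p_4/q_4 = 2557/52
  p_5/q_5 = 8802/179
q_4 = 52 ≤ 148 < 179 = q_5, so the answer is 2557/52.

2557/52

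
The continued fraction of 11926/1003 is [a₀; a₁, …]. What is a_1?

11926 = 11·1003 + 893   →  a_0 = 11
1003 = 1·893 + 110   →  a_1 = 1

1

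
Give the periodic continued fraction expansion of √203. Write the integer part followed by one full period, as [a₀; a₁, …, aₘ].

a₀ = ⌊√203⌋ = 14.

[14; 4, 28]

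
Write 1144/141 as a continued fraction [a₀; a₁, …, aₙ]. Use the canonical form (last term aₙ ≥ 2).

[8; 8, 1, 4, 3]

1144 = 8*141 + 16
141 = 8*16 + 13
16 = 1*13 + 3
13 = 4*3 + 1
3 = 3*1 + 0  (stop)
So 1144/141 = [8; 8, 1, 4, 3].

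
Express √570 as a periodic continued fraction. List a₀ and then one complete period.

a₀ = ⌊√570⌋ = 23.

[23; 1, 6, 1, 46]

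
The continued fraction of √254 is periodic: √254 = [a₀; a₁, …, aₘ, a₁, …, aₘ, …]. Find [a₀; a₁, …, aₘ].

[15; 1, 14, 1, 30]

a₀ = ⌊√254⌋ = 15.
With m₀=0, d₀=1 and mₖ₊₁ = dₖaₖ − mₖ, dₖ₊₁ = (n − mₖ₊₁²)/dₖ, aₖ₊₁ = ⌊(a₀+mₖ₊₁)/dₖ₊₁⌋:
  k=1: m=15, d=29, a=1
  k=2: m=14, d=2, a=14
  k=3: m=14, d=29, a=1
  k=4: m=15, d=1, a=30
d=1 and a=2a₀=30 at k=4, so the next step gives (m, d) = (15, 29) again — its k=1 value — and the period has length 4.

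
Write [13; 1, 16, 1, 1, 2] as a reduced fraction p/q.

1227/88

Using pₖ = aₖpₖ₋₁ + pₖ₋₂ and qₖ = aₖqₖ₋₁ + qₖ₋₂:
  k=0: a=13, p=13, q=1
  k=1: a=1, p=14, q=1
  k=2: a=16, p=237, q=17
  k=3: a=1, p=251, q=18
  k=4: a=1, p=488, q=35
  k=5: a=2, p=1227, q=88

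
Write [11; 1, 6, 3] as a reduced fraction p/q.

261/22

Using pₖ = aₖpₖ₋₁ + pₖ₋₂ and qₖ = aₖqₖ₋₁ + qₖ₋₂:
  k=0: a=11, p=11, q=1
  k=1: a=1, p=12, q=1
  k=2: a=6, p=83, q=7
  k=3: a=3, p=261, q=22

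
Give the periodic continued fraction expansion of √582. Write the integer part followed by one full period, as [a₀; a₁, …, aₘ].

[24; 8, 48]

a₀ = ⌊√582⌋ = 24.
With m₀=0, d₀=1 and mₖ₊₁ = dₖaₖ − mₖ, dₖ₊₁ = (n − mₖ₊₁²)/dₖ, aₖ₊₁ = ⌊(a₀+mₖ₊₁)/dₖ₊₁⌋:
  k=1: m=24, d=6, a=8
  k=2: m=24, d=1, a=48
d=1 and a=2a₀=48 at k=2, so the next step gives (m, d) = (24, 6) again — its k=1 value — and the period has length 2.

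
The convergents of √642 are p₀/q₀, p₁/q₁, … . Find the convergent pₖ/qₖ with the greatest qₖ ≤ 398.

5777/228

√642 = [25; 2, 1, 24, 1, 2, 50, …] (period length 6).
Convergents:
  p_0/q_0 = 25/1
  p_1/q_1 = 51/2
  p_2/q_2 = 76/3
  p_3/q_3 = 1875/74
  p_4/q_4 = 1951/77
  p_5/q_5 = 5777/228
  p_6/q_6 = 290801/11477
q_5 = 228 ≤ 398 < 11477 = q_6, so the answer is 5777/228.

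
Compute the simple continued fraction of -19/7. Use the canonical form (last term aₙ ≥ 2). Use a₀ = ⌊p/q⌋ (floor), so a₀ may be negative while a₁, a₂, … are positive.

-19 = -3·7 + 2
7 = 3·2 + 1
2 = 2·1 + 0  (stop)
So -19/7 = [-3; 3, 2].

[-3; 3, 2]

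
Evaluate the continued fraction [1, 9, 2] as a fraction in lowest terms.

Fold from the inside: start with 2/1.
  9 + 1/2 = 19/2
  1 + 2/19 = 21/19

21/19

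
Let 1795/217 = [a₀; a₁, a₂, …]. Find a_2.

1

1795 = 8·217 + 59   →  a_0 = 8
217 = 3·59 + 40   →  a_1 = 3
59 = 1·40 + 19   →  a_2 = 1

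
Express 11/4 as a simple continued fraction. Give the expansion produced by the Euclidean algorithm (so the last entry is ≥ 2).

[2; 1, 3]

11 = 2*4 + 3
4 = 1*3 + 1
3 = 3*1 + 0  (stop)
So 11/4 = [2; 1, 3].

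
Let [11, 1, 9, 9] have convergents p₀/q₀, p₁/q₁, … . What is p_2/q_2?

119/10

Using pₖ = aₖpₖ₋₁ + pₖ₋₂, qₖ = aₖqₖ₋₁ + qₖ₋₂ (with p₋₁=1, p₋₂=0, q₋₁=0, q₋₂=1):
  k=0: a=11, p=11, q=1
  k=1: a=1, p=12, q=1
  k=2: a=9, p=119, q=10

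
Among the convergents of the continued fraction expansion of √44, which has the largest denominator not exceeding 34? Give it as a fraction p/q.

199/30

√44 = [6; 1, 1, 1, 2, 1, 1, 1, 12, …] (period length 8).
Convergents:
  p_0/q_0 = 6/1
  p_1/q_1 = 7/1
  p_2/q_2 = 13/2
  p_3/q_3 = 20/3
  p_4/q_4 = 53/8
  p_5/q_5 = 73/11
  p_6/q_6 = 126/19
  p_7/q_7 = 199/30
  p_8/q_8 = 2514/379
q_7 = 30 ≤ 34 < 379 = q_8, so the answer is 199/30.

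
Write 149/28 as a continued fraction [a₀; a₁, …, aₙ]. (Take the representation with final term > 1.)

149 = 5×28 + 9
28 = 3×9 + 1
9 = 9×1 + 0  (stop)
So 149/28 = [5; 3, 9].

[5; 3, 9]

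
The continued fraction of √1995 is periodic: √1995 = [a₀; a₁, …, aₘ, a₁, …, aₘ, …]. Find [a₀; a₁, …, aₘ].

[44; 1, 1, 1, 88]

a₀ = ⌊√1995⌋ = 44.
With m₀=0, d₀=1 and mₖ₊₁ = dₖaₖ − mₖ, dₖ₊₁ = (n − mₖ₊₁²)/dₖ, aₖ₊₁ = ⌊(a₀+mₖ₊₁)/dₖ₊₁⌋:
  k=1: m=44, d=59, a=1
  k=2: m=15, d=30, a=1
  k=3: m=15, d=59, a=1
  k=4: m=44, d=1, a=88
d=1 and a=2a₀=88 at k=4, so the next step gives (m, d) = (44, 59) again — its k=1 value — and the period has length 4.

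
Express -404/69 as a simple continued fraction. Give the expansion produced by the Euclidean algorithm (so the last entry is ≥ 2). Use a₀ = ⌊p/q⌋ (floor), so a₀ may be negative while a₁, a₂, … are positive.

-404 = -6·69 + 10
69 = 6·10 + 9
10 = 1·9 + 1
9 = 9·1 + 0  (stop)
So -404/69 = [-6; 6, 1, 9].

[-6; 6, 1, 9]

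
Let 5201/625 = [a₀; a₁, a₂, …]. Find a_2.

5201 = 8·625 + 201   →  a_0 = 8
625 = 3·201 + 22   →  a_1 = 3
201 = 9·22 + 3   →  a_2 = 9

9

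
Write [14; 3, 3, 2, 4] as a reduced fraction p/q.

Using pₖ = aₖpₖ₋₁ + pₖ₋₂ and qₖ = aₖqₖ₋₁ + qₖ₋₂:
  k=0: a=14, p=14, q=1
  k=1: a=3, p=43, q=3
  k=2: a=3, p=143, q=10
  k=3: a=2, p=329, q=23
  k=4: a=4, p=1459, q=102

1459/102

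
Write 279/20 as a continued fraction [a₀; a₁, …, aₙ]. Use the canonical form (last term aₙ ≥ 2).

279 = 13·20 + 19
20 = 1·19 + 1
19 = 19·1 + 0  (stop)
So 279/20 = [13; 1, 19].

[13; 1, 19]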